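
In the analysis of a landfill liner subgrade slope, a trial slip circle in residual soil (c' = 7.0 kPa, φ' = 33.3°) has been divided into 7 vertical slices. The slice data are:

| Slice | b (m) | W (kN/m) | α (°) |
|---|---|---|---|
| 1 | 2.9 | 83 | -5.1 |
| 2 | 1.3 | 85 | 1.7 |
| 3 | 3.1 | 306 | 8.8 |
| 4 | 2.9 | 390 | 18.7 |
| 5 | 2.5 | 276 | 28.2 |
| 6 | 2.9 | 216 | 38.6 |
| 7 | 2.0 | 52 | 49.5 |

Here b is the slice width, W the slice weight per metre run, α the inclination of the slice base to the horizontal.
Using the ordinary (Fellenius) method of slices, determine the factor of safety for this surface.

FS = 2.09

Ordinary method of slices: FS = Σ[c'·Δl_i + (W_i cosα_i)·tanφ'] / Σ W_i sinα_i, with Δl_i = b_i / cosα_i.
Slice 1: Δl = 2.9/cos(-5.1°) = 2.912 m; N'_1 = 83·cos(-5.1°) = 82.7; c'Δl = 20.38; W sinα = -7.4
Slice 2: Δl = 1.3/cos1.7° = 1.301 m; N'_2 = 85·cos1.7° = 85.0; c'Δl = 9.10; W sinα = 2.5
Slice 3: Δl = 3.1/cos8.8° = 3.137 m; N'_3 = 306·cos8.8° = 302.4; c'Δl = 21.96; W sinα = 46.8
Slice 4: Δl = 2.9/cos18.7° = 3.062 m; N'_4 = 390·cos18.7° = 369.4; c'Δl = 21.43; W sinα = 125.0
Slice 5: Δl = 2.5/cos28.2° = 2.837 m; N'_5 = 276·cos28.2° = 243.2; c'Δl = 19.86; W sinα = 130.4
Slice 6: Δl = 2.9/cos38.6° = 3.711 m; N'_6 = 216·cos38.6° = 168.8; c'Δl = 25.98; W sinα = 134.8
Slice 7: Δl = 2.0/cos49.5° = 3.080 m; N'_7 = 52·cos49.5° = 33.8; c'Δl = 21.56; W sinα = 39.5
Σc'Δl = 140.3 kN/m; ΣN' = 1285.3 kN/m; ΣW sinα = 471.7 kN/m
Resisting = 140.3 + 1285.3·tan33.3° = 140.3 + 844.3 = 984.5 kN/m
FS = 984.5 / 471.7 = 2.087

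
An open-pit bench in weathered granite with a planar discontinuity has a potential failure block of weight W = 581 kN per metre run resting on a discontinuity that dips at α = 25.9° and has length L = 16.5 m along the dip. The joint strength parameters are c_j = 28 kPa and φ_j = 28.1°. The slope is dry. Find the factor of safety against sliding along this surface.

FS = 2.92

Resolving the block weight along and normal to the plane and applying the Mohr–Coulomb strength on the joint:
N' = W cosα = 581·cos25.9° = 522.6 kN/m
Driving force T = W sinα = 581·sin25.9° = 253.8 kN/m
Resisting force R = c_j·L + N'·tanφ_j = 28·16.5 + 522.6·tan28.1° = 462.0 + 279.1 = 741.1 kN/m
FS = R / T = 741.1 / 253.8 = 2.920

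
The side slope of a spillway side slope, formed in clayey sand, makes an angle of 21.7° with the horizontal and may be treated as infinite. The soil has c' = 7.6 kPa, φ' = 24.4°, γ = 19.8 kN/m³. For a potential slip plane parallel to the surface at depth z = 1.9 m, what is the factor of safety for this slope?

For an infinite slope with a slip plane parallel to the surface (no pore pressure): FS = [c' + γz cos²β tanφ'] / [γz sinβ cosβ].
γz = 19.8·1.9 = 37.62 kN/m²
Numerator = 7.6 + 37.62·cos²21.7°·tan24.4° = 7.6 + 37.62·0.8633·0.4536 = 22.332 kPa
Denominator = 37.62·sin21.7°·cos21.7° = 37.62·0.3697·0.9291 = 12.924 kPa
FS = 22.332 / 12.924 = 1.728

FS = 1.73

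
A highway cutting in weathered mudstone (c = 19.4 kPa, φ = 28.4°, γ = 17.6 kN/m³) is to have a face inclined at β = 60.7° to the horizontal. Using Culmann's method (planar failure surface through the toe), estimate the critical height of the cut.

Culmann's analysis gives the critical failure plane at α_cr = (β + φ)/2 = (60.7 + 28.4)/2 = 44.5°, and the critical height
H_c = (4c/γ) · sinβ cosφ / [1 − cos(β − φ)]
    = (4·19.4/17.6) · sin60.7°·cos28.4° / [1 − cos(32.3°)]
    = 4.409 · 0.8721·0.8796 / [1 − 0.8453]
    = 4.409 · 0.7671 / 0.1547
    = 21.86 m

H_c = 21.86 m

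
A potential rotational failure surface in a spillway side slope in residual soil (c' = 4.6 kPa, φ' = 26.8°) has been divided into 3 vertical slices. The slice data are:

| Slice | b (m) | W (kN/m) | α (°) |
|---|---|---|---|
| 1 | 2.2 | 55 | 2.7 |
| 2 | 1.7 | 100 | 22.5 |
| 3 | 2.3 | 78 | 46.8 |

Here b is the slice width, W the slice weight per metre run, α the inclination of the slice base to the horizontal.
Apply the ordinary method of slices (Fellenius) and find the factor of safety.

Ordinary method of slices: FS = Σ[c'·Δl_i + (W_i cosα_i)·tanφ'] / Σ W_i sinα_i, with Δl_i = b_i / cosα_i.
Slice 1: Δl = 2.2/cos2.7° = 2.202 m; N'_1 = 55·cos2.7° = 54.9; c'Δl = 10.13; W sinα = 2.6
Slice 2: Δl = 1.7/cos22.5° = 1.840 m; N'_2 = 100·cos22.5° = 92.4; c'Δl = 8.46; W sinα = 38.3
Slice 3: Δl = 2.3/cos46.8° = 3.360 m; N'_3 = 78·cos46.8° = 53.4; c'Δl = 15.46; W sinα = 56.9
Σc'Δl = 34.1 kN/m; ΣN' = 200.7 kN/m; ΣW sinα = 97.7 kN/m
Resisting = 34.1 + 200.7·tan26.8° = 34.1 + 101.4 = 135.4 kN/m
FS = 135.4 / 97.7 = 1.386

FS = 1.39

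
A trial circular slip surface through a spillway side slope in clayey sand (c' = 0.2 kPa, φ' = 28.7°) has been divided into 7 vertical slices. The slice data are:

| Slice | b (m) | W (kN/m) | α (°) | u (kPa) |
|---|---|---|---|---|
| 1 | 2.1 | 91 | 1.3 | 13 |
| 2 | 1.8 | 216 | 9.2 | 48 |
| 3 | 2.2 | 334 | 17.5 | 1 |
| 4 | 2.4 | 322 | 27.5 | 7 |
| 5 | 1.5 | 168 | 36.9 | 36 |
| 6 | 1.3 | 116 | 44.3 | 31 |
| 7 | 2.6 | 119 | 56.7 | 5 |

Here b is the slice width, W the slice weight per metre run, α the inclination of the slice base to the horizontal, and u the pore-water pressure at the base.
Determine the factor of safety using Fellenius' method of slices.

Ordinary method of slices: FS = Σ[c'·Δl_i + (W_i cosα_i − u_i·Δl_i)·tanφ'] / Σ W_i sinα_i, with Δl_i = b_i / cosα_i.
Slice 1: Δl = 2.1/cos1.3° = 2.101 m; N'_1 = 91·cos1.3° − 13·2.101 = 63.7; c'Δl = 0.42; W sinα = 2.1
Slice 2: Δl = 1.8/cos9.2° = 1.823 m; N'_2 = 216·cos9.2° − 48·1.823 = 125.7; c'Δl = 0.36; W sinα = 34.5
Slice 3: Δl = 2.2/cos17.5° = 2.307 m; N'_3 = 334·cos17.5° − 1·2.307 = 316.2; c'Δl = 0.46; W sinα = 100.4
Slice 4: Δl = 2.4/cos27.5° = 2.706 m; N'_4 = 322·cos27.5° − 7·2.706 = 266.7; c'Δl = 0.54; W sinα = 148.7
Slice 5: Δl = 1.5/cos36.9° = 1.876 m; N'_5 = 168·cos36.9° − 36·1.876 = 66.8; c'Δl = 0.38; W sinα = 100.9
Slice 6: Δl = 1.3/cos44.3° = 1.816 m; N'_6 = 116·cos44.3° − 31·1.816 = 26.7; c'Δl = 0.36; W sinα = 81.0
Slice 7: Δl = 2.6/cos56.7° = 4.736 m; N'_7 = 119·cos56.7° − 5·4.736 = 41.7; c'Δl = 0.95; W sinα = 99.5
Σc'Δl = 3.5 kN/m; ΣN' = 907.5 kN/m; ΣW sinα = 567.1 kN/m
Resisting = 3.5 + 907.5·tan28.7° = 3.5 + 496.8 = 500.3 kN/m
FS = 500.3 / 567.1 = 0.882

FS = 0.88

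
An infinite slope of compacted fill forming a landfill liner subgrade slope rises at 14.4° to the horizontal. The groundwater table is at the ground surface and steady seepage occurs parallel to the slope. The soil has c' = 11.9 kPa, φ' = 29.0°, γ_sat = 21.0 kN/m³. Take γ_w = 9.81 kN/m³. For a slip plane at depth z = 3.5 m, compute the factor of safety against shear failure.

With seepage parallel to the slope and the water table at the surface, the effective normal stress on the slip plane uses the buoyant unit weight γ' = γ_sat − γ_w while the driving shear stress uses γ_sat:
FS = [c' + γ' z cos²β tanφ'] / [γ_sat z sinβ cosβ]
γ' = 21.0 − 9.81 = 11.19 kN/m³
Numerator = 11.9 + 11.19·3.5·cos²14.4°·tan29.0° = 11.9 + 11.19·3.5·0.9382·0.5543 = 32.267 kPa
Denominator = 21.0·3.5·sin14.4°·cos14.4° = 21.0·3.5·0.2487·0.9686 = 17.704 kPa
FS = 32.267 / 17.704 = 1.823

FS = 1.82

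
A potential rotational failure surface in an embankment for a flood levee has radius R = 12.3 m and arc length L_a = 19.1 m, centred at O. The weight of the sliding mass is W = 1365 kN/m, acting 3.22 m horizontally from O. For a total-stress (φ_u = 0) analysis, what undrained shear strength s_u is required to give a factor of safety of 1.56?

FS = s_u·L_a·R / (W·d), so s_u = FS·W·d / (L_a·R).
s_u = 1.56·1365·3.22 / (19.10·12.3) = 6856.7 / 234.93 = 29.19 kPa

s_u = 29.2 kPa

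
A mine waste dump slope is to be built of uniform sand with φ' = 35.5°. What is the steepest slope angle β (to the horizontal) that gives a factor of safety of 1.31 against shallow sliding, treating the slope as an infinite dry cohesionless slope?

For an infinite dry cohesionless slope FS = tanφ'/tanβ, so tanβ = tanφ' / FS.
tanβ = tan35.5° / 1.31 = 0.7133 / 1.31 = 0.5445
β = arctan(0.5445) = 28.57°

β = 28.6°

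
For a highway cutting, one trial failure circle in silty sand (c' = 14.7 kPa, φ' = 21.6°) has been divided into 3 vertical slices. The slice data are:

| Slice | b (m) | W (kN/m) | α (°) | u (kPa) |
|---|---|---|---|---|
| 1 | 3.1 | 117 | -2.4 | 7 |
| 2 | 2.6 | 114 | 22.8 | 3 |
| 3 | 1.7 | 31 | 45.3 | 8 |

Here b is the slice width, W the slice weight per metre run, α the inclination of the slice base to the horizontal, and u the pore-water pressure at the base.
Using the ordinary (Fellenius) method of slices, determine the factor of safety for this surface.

FS = 3.25

Ordinary method of slices: FS = Σ[c'·Δl_i + (W_i cosα_i − u_i·Δl_i)·tanφ'] / Σ W_i sinα_i, with Δl_i = b_i / cosα_i.
Slice 1: Δl = 3.1/cos(-2.4°) = 3.103 m; N'_1 = 117·cos(-2.4°) − 7·3.103 = 95.2; c'Δl = 45.61; W sinα = -4.9
Slice 2: Δl = 2.6/cos22.8° = 2.820 m; N'_2 = 114·cos22.8° − 3·2.820 = 96.6; c'Δl = 41.46; W sinα = 44.2
Slice 3: Δl = 1.7/cos45.3° = 2.417 m; N'_3 = 31·cos45.3° − 8·2.417 = 2.5; c'Δl = 35.53; W sinα = 22.0
Σc'Δl = 122.6 kN/m; ΣN' = 194.3 kN/m; ΣW sinα = 61.3 kN/m
Resisting = 122.6 + 194.3·tan21.6° = 122.6 + 76.9 = 199.5 kN/m
FS = 199.5 / 61.3 = 3.254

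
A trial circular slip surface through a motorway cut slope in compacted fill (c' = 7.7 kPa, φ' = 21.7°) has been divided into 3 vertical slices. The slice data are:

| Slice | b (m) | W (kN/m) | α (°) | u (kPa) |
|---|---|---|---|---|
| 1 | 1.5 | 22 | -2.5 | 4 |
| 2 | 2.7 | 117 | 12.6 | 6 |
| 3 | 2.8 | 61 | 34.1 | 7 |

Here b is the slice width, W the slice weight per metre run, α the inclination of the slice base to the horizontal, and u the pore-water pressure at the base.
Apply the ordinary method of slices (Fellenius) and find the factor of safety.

Ordinary method of slices: FS = Σ[c'·Δl_i + (W_i cosα_i − u_i·Δl_i)·tanφ'] / Σ W_i sinα_i, with Δl_i = b_i / cosα_i.
Slice 1: Δl = 1.5/cos(-2.5°) = 1.501 m; N'_1 = 22·cos(-2.5°) − 4·1.501 = 16.0; c'Δl = 11.56; W sinα = -1.0
Slice 2: Δl = 2.7/cos12.6° = 2.767 m; N'_2 = 117·cos12.6° − 6·2.767 = 97.6; c'Δl = 21.30; W sinα = 25.5
Slice 3: Δl = 2.8/cos34.1° = 3.381 m; N'_3 = 61·cos34.1° − 7·3.381 = 26.8; c'Δl = 26.04; W sinα = 34.2
Σc'Δl = 58.9 kN/m; ΣN' = 140.4 kN/m; ΣW sinα = 58.8 kN/m
Resisting = 58.9 + 140.4·tan21.7° = 58.9 + 55.9 = 114.8 kN/m
FS = 114.8 / 58.8 = 1.953

FS = 1.95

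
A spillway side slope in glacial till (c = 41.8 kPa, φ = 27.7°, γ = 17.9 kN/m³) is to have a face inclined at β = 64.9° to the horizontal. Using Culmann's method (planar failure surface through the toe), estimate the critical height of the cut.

H_c = 36.81 m

Culmann's analysis gives the critical failure plane at α_cr = (β + φ)/2 = (64.9 + 27.7)/2 = 46.3°, and the critical height
H_c = (4c/γ) · sinβ cosφ / [1 − cos(β − φ)]
    = (4·41.8/17.9) · sin64.9°·cos27.7° / [1 − cos(37.2°)]
    = 9.341 · 0.9056·0.8854 / [1 − 0.7965]
    = 9.341 · 0.8018 / 0.2035
    = 36.81 m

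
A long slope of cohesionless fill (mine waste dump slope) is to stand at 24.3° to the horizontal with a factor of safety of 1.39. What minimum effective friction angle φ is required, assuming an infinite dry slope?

φ = 32.1°

FS = tanφ/tanβ ⇒ tanφ = FS · tanβ = 1.39 · tan24.3° = 0.6276
φ = arctan(0.6276) = 32.11°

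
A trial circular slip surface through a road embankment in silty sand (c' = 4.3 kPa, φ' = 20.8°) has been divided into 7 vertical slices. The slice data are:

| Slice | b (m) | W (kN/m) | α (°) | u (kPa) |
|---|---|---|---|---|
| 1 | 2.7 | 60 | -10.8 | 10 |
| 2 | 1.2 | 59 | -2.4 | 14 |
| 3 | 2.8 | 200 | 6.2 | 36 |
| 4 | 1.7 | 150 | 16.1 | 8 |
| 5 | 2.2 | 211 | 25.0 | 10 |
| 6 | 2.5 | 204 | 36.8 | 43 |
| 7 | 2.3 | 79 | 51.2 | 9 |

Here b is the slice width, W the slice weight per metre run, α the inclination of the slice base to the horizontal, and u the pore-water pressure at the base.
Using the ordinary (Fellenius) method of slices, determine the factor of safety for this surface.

FS = 0.84

Ordinary method of slices: FS = Σ[c'·Δl_i + (W_i cosα_i − u_i·Δl_i)·tanφ'] / Σ W_i sinα_i, with Δl_i = b_i / cosα_i.
Slice 1: Δl = 2.7/cos(-10.8°) = 2.749 m; N'_1 = 60·cos(-10.8°) − 10·2.749 = 31.5; c'Δl = 11.82; W sinα = -11.2
Slice 2: Δl = 1.2/cos(-2.4°) = 1.201 m; N'_2 = 59·cos(-2.4°) − 14·1.201 = 42.1; c'Δl = 5.16; W sinα = -2.5
Slice 3: Δl = 2.8/cos6.2° = 2.816 m; N'_3 = 200·cos6.2° − 36·2.816 = 97.4; c'Δl = 12.11; W sinα = 21.6
Slice 4: Δl = 1.7/cos16.1° = 1.769 m; N'_4 = 150·cos16.1° − 8·1.769 = 130.0; c'Δl = 7.61; W sinα = 41.6
Slice 5: Δl = 2.2/cos25.0° = 2.427 m; N'_5 = 211·cos25.0° − 10·2.427 = 167.0; c'Δl = 10.44; W sinα = 89.2
Slice 6: Δl = 2.5/cos36.8° = 3.122 m; N'_6 = 204·cos36.8° − 43·3.122 = 29.1; c'Δl = 13.43; W sinα = 122.2
Slice 7: Δl = 2.3/cos51.2° = 3.671 m; N'_7 = 79·cos51.2° − 9·3.671 = 16.5; c'Δl = 15.78; W sinα = 61.6
Σc'Δl = 76.3 kN/m; ΣN' = 513.5 kN/m; ΣW sinα = 322.4 kN/m
Resisting = 76.3 + 513.5·tan20.8° = 76.3 + 195.1 = 271.4 kN/m
FS = 271.4 / 322.4 = 0.842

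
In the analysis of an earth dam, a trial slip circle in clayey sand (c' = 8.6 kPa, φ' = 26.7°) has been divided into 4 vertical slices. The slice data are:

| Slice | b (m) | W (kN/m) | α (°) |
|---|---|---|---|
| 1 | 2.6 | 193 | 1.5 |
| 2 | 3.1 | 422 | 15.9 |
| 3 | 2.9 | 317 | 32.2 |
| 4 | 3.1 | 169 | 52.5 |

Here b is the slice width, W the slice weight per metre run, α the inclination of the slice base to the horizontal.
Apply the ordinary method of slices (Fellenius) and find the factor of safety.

Ordinary method of slices: FS = Σ[c'·Δl_i + (W_i cosα_i)·tanφ'] / Σ W_i sinα_i, with Δl_i = b_i / cosα_i.
Slice 1: Δl = 2.6/cos1.5° = 2.601 m; N'_1 = 193·cos1.5° = 192.9; c'Δl = 22.37; W sinα = 5.1
Slice 2: Δl = 3.1/cos15.9° = 3.223 m; N'_2 = 422·cos15.9° = 405.9; c'Δl = 27.72; W sinα = 115.6
Slice 3: Δl = 2.9/cos32.2° = 3.427 m; N'_3 = 317·cos32.2° = 268.2; c'Δl = 29.47; W sinα = 168.9
Slice 4: Δl = 3.1/cos52.5° = 5.092 m; N'_4 = 169·cos52.5° = 102.9; c'Δl = 43.79; W sinα = 134.1
Σc'Δl = 123.4 kN/m; ΣN' = 969.9 kN/m; ΣW sinα = 423.7 kN/m
Resisting = 123.4 + 969.9·tan26.7° = 123.4 + 487.8 = 611.2 kN/m
FS = 611.2 / 423.7 = 1.443

FS = 1.44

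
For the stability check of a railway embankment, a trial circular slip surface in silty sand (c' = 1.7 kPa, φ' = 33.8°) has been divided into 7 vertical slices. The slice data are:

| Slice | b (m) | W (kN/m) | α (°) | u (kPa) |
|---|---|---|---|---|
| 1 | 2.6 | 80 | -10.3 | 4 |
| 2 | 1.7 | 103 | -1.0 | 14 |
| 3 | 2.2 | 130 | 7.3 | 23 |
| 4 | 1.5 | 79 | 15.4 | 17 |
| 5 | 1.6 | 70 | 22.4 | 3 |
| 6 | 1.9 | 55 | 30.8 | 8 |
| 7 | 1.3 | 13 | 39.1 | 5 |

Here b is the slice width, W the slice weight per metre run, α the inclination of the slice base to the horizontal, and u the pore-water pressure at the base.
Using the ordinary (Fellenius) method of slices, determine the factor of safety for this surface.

Ordinary method of slices: FS = Σ[c'·Δl_i + (W_i cosα_i − u_i·Δl_i)·tanφ'] / Σ W_i sinα_i, with Δl_i = b_i / cosα_i.
Slice 1: Δl = 2.6/cos(-10.3°) = 2.643 m; N'_1 = 80·cos(-10.3°) − 4·2.643 = 68.1; c'Δl = 4.49; W sinα = -14.3
Slice 2: Δl = 1.7/cos(-1.0°) = 1.700 m; N'_2 = 103·cos(-1.0°) − 14·1.700 = 79.2; c'Δl = 2.89; W sinα = -1.8
Slice 3: Δl = 2.2/cos7.3° = 2.218 m; N'_3 = 130·cos7.3° − 23·2.218 = 77.9; c'Δl = 3.77; W sinα = 16.5
Slice 4: Δl = 1.5/cos15.4° = 1.556 m; N'_4 = 79·cos15.4° − 17·1.556 = 49.7; c'Δl = 2.64; W sinα = 21.0
Slice 5: Δl = 1.6/cos22.4° = 1.731 m; N'_5 = 70·cos22.4° − 3·1.731 = 59.5; c'Δl = 2.94; W sinα = 26.7
Slice 6: Δl = 1.9/cos30.8° = 2.212 m; N'_6 = 55·cos30.8° − 8·2.212 = 29.5; c'Δl = 3.76; W sinα = 28.2
Slice 7: Δl = 1.3/cos39.1° = 1.675 m; N'_7 = 13·cos39.1° − 5·1.675 = 1.7; c'Δl = 2.85; W sinα = 8.2
Σc'Δl = 23.3 kN/m; ΣN' = 365.8 kN/m; ΣW sinα = 84.4 kN/m
Resisting = 23.3 + 365.8·tan33.8° = 23.3 + 244.9 = 268.2 kN/m
FS = 268.2 / 84.4 = 3.177

FS = 3.18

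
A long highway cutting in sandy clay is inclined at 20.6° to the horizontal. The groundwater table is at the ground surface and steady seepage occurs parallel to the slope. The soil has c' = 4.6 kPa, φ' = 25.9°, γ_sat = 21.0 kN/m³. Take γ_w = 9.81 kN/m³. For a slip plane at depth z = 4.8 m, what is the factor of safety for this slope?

With seepage parallel to the slope and the water table at the surface, the effective normal stress on the slip plane uses the buoyant unit weight γ' = γ_sat − γ_w while the driving shear stress uses γ_sat:
FS = [c' + γ' z cos²β tanφ'] / [γ_sat z sinβ cosβ]
γ' = 21.0 − 9.81 = 11.19 kN/m³
Numerator = 4.6 + 11.19·4.8·cos²20.6°·tan25.9° = 4.6 + 11.19·4.8·0.8762·0.4856 = 27.452 kPa
Denominator = 21.0·4.8·sin20.6°·cos20.6° = 21.0·4.8·0.3518·0.9361 = 33.198 kPa
FS = 27.452 / 33.198 = 0.827

FS = 0.83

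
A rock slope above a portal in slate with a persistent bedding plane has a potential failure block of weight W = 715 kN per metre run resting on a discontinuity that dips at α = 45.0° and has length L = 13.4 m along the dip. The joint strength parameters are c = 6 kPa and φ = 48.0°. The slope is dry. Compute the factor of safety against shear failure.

Resolving the block weight along and normal to the plane and applying the Mohr–Coulomb strength on the joint:
N' = W cosα = 715·cos45.0° = 505.6 kN/m
Driving force T = W sinα = 715·sin45.0° = 505.6 kN/m
Resisting force R = c·L + N'·tanφ = 6·13.4 + 505.6·tan48.0° = 80.4 + 561.5 = 641.9 kN/m
FS = R / T = 641.9 / 505.6 = 1.270

FS = 1.27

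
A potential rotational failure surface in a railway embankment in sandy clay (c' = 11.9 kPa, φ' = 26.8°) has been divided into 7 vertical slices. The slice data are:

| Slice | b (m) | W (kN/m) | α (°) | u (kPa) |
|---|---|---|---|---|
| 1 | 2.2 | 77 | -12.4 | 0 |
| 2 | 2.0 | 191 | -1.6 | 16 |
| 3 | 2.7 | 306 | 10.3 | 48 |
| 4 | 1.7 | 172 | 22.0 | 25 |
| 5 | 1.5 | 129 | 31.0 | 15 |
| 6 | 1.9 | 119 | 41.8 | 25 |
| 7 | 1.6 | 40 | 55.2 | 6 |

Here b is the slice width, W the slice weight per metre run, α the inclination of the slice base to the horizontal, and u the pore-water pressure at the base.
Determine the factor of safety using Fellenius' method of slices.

FS = 1.85

Ordinary method of slices: FS = Σ[c'·Δl_i + (W_i cosα_i − u_i·Δl_i)·tanφ'] / Σ W_i sinα_i, with Δl_i = b_i / cosα_i.
Slice 1: Δl = 2.2/cos(-12.4°) = 2.253 m; N'_1 = 77·cos(-12.4°) − 0·2.253 = 75.2; c'Δl = 26.81; W sinα = -16.5
Slice 2: Δl = 2.0/cos(-1.6°) = 2.001 m; N'_2 = 191·cos(-1.6°) − 16·2.001 = 158.9; c'Δl = 23.81; W sinα = -5.3
Slice 3: Δl = 2.7/cos10.3° = 2.744 m; N'_3 = 306·cos10.3° − 48·2.744 = 169.3; c'Δl = 32.66; W sinα = 54.7
Slice 4: Δl = 1.7/cos22.0° = 1.834 m; N'_4 = 172·cos22.0° − 25·1.834 = 113.6; c'Δl = 21.82; W sinα = 64.4
Slice 5: Δl = 1.5/cos31.0° = 1.750 m; N'_5 = 129·cos31.0° − 15·1.750 = 84.3; c'Δl = 20.82; W sinα = 66.4
Slice 6: Δl = 1.9/cos41.8° = 2.549 m; N'_6 = 119·cos41.8° − 25·2.549 = 25.0; c'Δl = 30.33; W sinα = 79.3
Slice 7: Δl = 1.6/cos55.2° = 2.804 m; N'_7 = 40·cos55.2° − 6·2.804 = 6.0; c'Δl = 33.36; W sinα = 32.8
Σc'Δl = 189.6 kN/m; ΣN' = 632.4 kN/m; ΣW sinα = 275.9 kN/m
Resisting = 189.6 + 632.4·tan26.8° = 189.6 + 319.5 = 509.1 kN/m
FS = 509.1 / 275.9 = 1.845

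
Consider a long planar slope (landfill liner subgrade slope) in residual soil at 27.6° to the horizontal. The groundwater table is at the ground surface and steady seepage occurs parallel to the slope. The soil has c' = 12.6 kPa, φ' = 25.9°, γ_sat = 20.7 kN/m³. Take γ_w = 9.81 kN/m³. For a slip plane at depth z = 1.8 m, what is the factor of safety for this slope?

FS = 1.31

With seepage parallel to the slope and the water table at the surface, the effective normal stress on the slip plane uses the buoyant unit weight γ' = γ_sat − γ_w while the driving shear stress uses γ_sat:
FS = [c' + γ' z cos²β tanφ'] / [γ_sat z sinβ cosβ]
γ' = 20.7 − 9.81 = 10.89 kN/m³
Numerator = 12.6 + 10.89·1.8·cos²27.6°·tan25.9° = 12.6 + 10.89·1.8·0.7854·0.4856 = 20.075 kPa
Denominator = 20.7·1.8·sin27.6°·cos27.6° = 20.7·1.8·0.4633·0.8862 = 15.298 kPa
FS = 20.075 / 15.298 = 1.312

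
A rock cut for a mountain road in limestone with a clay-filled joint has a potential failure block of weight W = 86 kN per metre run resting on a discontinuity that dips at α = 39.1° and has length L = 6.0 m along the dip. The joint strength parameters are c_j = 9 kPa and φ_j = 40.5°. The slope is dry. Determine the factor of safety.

Resolving the block weight along and normal to the plane and applying the Mohr–Coulomb strength on the joint:
N' = W cosα = 86·cos39.1° = 66.7 kN/m
Driving force T = W sinα = 86·sin39.1° = 54.2 kN/m
Resisting force R = c_j·L + N'·tanφ_j = 9·6.0 + 66.7·tan40.5° = 54.0 + 57.0 = 111.0 kN/m
FS = R / T = 111.0 / 54.2 = 2.047

FS = 2.05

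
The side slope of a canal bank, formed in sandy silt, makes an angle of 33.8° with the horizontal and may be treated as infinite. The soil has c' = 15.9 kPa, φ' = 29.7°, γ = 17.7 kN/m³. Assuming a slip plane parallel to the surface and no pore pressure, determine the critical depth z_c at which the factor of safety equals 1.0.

z_c = 13.13 m

Setting FS = 1.00 in FS = [c' + γz cos²β tanφ'] / [γz sinβ cosβ] and solving for z:
z = c' / [γ cosβ (FS·sinβ − cosβ·tanφ')]
  = 15.9 / [17.7·cos33.8°·(1.00·sin33.8° − cos33.8°·tan29.7°)]
  = 15.9 / [17.7·0.8310·(1.00·0.5563 − 0.8310·0.5704)]
  = 15.9 / 1.2107 = 13.133 m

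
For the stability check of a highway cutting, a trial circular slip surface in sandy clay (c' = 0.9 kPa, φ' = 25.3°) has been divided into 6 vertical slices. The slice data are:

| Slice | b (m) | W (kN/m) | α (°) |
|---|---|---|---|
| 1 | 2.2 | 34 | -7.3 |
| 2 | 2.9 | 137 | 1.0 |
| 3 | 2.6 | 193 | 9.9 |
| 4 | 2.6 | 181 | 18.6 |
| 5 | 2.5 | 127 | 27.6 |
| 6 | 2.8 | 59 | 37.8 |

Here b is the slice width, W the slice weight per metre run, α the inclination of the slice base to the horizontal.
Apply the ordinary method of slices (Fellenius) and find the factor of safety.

Ordinary method of slices: FS = Σ[c'·Δl_i + (W_i cosα_i)·tanφ'] / Σ W_i sinα_i, with Δl_i = b_i / cosα_i.
Slice 1: Δl = 2.2/cos(-7.3°) = 2.218 m; N'_1 = 34·cos(-7.3°) = 33.7; c'Δl = 2.00; W sinα = -4.3
Slice 2: Δl = 2.9/cos1.0° = 2.900 m; N'_2 = 137·cos1.0° = 137.0; c'Δl = 2.61; W sinα = 2.4
Slice 3: Δl = 2.6/cos9.9° = 2.639 m; N'_3 = 193·cos9.9° = 190.1; c'Δl = 2.38; W sinα = 33.2
Slice 4: Δl = 2.6/cos18.6° = 2.743 m; N'_4 = 181·cos18.6° = 171.5; c'Δl = 2.47; W sinα = 57.7
Slice 5: Δl = 2.5/cos27.6° = 2.821 m; N'_5 = 127·cos27.6° = 112.5; c'Δl = 2.54; W sinα = 58.8
Slice 6: Δl = 2.8/cos37.8° = 3.544 m; N'_6 = 59·cos37.8° = 46.6; c'Δl = 3.19; W sinα = 36.2
Σc'Δl = 15.2 kN/m; ΣN' = 691.5 kN/m; ΣW sinα = 184.0 kN/m
Resisting = 15.2 + 691.5·tan25.3° = 15.2 + 326.9 = 342.1 kN/m
FS = 342.1 / 184.0 = 1.859

FS = 1.86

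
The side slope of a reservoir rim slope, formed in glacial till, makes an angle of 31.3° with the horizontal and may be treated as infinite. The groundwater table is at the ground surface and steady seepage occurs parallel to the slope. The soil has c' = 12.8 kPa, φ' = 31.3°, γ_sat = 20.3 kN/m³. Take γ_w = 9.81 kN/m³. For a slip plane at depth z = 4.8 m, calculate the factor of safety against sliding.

FS = 0.81

With seepage parallel to the slope and the water table at the surface, the effective normal stress on the slip plane uses the buoyant unit weight γ' = γ_sat − γ_w while the driving shear stress uses γ_sat:
FS = [c' + γ' z cos²β tanφ'] / [γ_sat z sinβ cosβ]
γ' = 20.3 − 9.81 = 10.49 kN/m³
Numerator = 12.8 + 10.49·4.8·cos²31.3°·tan31.3° = 12.8 + 10.49·4.8·0.7301·0.6080 = 35.152 kPa
Denominator = 20.3·4.8·sin31.3°·cos31.3° = 20.3·4.8·0.5195·0.8545 = 43.254 kPa
FS = 35.152 / 43.254 = 0.813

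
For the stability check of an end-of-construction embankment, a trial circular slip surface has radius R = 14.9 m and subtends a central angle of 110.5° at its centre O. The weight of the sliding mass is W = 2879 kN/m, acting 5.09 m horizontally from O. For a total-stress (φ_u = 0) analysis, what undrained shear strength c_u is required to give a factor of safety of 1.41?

c_u = 48.3 kPa

FS = c_u·L_a·R / (W·d), so c_u = FS·W·d / (L_a·R).
Arc length L_a = R·θ = 14.9·(110.5°·π/180) = 14.9·1.9286 = 28.74 m
c_u = 1.41·2879·5.09 / (28.74·14.9) = 20662.3 / 428.17 = 48.26 kPa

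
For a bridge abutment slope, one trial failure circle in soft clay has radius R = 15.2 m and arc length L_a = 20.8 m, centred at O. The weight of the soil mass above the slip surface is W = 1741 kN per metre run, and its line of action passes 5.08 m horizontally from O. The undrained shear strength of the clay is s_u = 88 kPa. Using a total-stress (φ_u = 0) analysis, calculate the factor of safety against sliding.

FS = 3.15

Taking moments about the centre O, the resisting moment is provided by the undrained shear strength acting along the arc:
M_R = s_u·L_a·R = 88·20.80·15.2 = 27822.1 kN·m/m
M_D = W·d = 1741·5.08 = 8844.3 kN·m/m
FS = M_R / M_D = 27822.1 / 8844.3 = 3.146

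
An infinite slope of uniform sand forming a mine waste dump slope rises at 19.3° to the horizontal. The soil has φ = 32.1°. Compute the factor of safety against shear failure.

For a dry cohesionless infinite slope the factor of safety is FS = tanφ / tanβ.
FS = tan32.1° / tan19.3° = 0.6273 / 0.3502 = 1.791

FS = 1.79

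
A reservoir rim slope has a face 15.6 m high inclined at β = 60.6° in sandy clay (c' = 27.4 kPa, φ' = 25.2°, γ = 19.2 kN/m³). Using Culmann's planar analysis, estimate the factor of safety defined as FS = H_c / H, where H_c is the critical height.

H_c = (4c'/γ) · sinβ cosφ' / [1 − cos(β − φ')]
    = (4·27.4/19.2) · sin60.6°·cos25.2° / [1 − cos35.4°]
    = 5.708 · 0.7883 / 0.1849 = 24.34 m
FS = H_c / H = 24.34 / 15.6 = 1.560

FS = 1.56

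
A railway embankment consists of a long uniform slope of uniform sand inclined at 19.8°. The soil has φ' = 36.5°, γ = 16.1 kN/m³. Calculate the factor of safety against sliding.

FS = 2.06

For a dry cohesionless infinite slope the factor of safety is FS = tanφ' / tanβ.
FS = tan36.5° / tan19.8° = 0.7400 / 0.3600 = 2.055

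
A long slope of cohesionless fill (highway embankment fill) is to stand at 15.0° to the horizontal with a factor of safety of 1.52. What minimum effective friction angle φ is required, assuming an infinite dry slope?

φ = 22.2°

FS = tanφ/tanβ ⇒ tanφ = FS · tanβ = 1.52 · tan15.0° = 0.4073
φ = arctan(0.4073) = 22.16°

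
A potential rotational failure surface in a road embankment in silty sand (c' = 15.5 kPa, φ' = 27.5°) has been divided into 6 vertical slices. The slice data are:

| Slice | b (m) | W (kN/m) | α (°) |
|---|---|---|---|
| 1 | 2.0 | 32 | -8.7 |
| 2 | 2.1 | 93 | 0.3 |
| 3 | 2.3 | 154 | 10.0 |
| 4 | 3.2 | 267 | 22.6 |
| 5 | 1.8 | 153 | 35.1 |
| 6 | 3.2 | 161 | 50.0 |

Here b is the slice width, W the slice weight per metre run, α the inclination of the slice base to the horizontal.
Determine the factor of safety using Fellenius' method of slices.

FS = 1.95

Ordinary method of slices: FS = Σ[c'·Δl_i + (W_i cosα_i)·tanφ'] / Σ W_i sinα_i, with Δl_i = b_i / cosα_i.
Slice 1: Δl = 2.0/cos(-8.7°) = 2.023 m; N'_1 = 32·cos(-8.7°) = 31.6; c'Δl = 31.36; W sinα = -4.8
Slice 2: Δl = 2.1/cos0.3° = 2.100 m; N'_2 = 93·cos0.3° = 93.0; c'Δl = 32.55; W sinα = 0.5
Slice 3: Δl = 2.3/cos10.0° = 2.335 m; N'_3 = 154·cos10.0° = 151.7; c'Δl = 36.20; W sinα = 26.7
Slice 4: Δl = 3.2/cos22.6° = 3.466 m; N'_4 = 267·cos22.6° = 246.5; c'Δl = 53.73; W sinα = 102.6
Slice 5: Δl = 1.8/cos35.1° = 2.200 m; N'_5 = 153·cos35.1° = 125.2; c'Δl = 34.10; W sinα = 88.0
Slice 6: Δl = 3.2/cos50.0° = 4.978 m; N'_6 = 161·cos50.0° = 103.5; c'Δl = 77.16; W sinα = 123.3
Σc'Δl = 265.1 kN/m; ΣN' = 751.5 kN/m; ΣW sinα = 336.3 kN/m
Resisting = 265.1 + 751.5·tan27.5° = 265.1 + 391.2 = 656.3 kN/m
FS = 656.3 / 336.3 = 1.951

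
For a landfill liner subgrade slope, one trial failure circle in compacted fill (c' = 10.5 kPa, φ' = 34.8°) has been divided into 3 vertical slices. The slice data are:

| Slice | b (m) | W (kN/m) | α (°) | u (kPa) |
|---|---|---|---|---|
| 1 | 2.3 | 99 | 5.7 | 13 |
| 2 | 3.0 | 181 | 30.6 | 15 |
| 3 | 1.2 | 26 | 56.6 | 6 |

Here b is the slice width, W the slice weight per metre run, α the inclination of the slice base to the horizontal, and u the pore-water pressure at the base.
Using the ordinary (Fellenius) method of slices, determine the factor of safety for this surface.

Ordinary method of slices: FS = Σ[c'·Δl_i + (W_i cosα_i − u_i·Δl_i)·tanφ'] / Σ W_i sinα_i, with Δl_i = b_i / cosα_i.
Slice 1: Δl = 2.3/cos5.7° = 2.311 m; N'_1 = 99·cos5.7° − 13·2.311 = 68.5; c'Δl = 24.27; W sinα = 9.8
Slice 2: Δl = 3.0/cos30.6° = 3.485 m; N'_2 = 181·cos30.6° − 15·3.485 = 103.5; c'Δl = 36.60; W sinα = 92.1
Slice 3: Δl = 1.2/cos56.6° = 2.180 m; N'_3 = 26·cos56.6° − 6·2.180 = 1.2; c'Δl = 22.89; W sinα = 21.7
Σc'Δl = 83.8 kN/m; ΣN' = 173.2 kN/m; ΣW sinα = 123.7 kN/m
Resisting = 83.8 + 173.2·tan34.8° = 83.8 + 120.4 = 204.1 kN/m
FS = 204.1 / 123.7 = 1.651

FS = 1.65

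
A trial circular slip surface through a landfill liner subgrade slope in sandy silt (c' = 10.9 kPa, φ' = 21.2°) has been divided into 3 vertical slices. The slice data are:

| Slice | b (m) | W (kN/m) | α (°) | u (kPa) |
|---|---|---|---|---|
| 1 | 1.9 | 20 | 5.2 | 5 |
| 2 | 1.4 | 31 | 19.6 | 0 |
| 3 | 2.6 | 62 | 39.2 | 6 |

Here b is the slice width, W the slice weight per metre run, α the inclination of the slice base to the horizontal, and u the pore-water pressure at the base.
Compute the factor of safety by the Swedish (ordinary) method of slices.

FS = 1.94

Ordinary method of slices: FS = Σ[c'·Δl_i + (W_i cosα_i − u_i·Δl_i)·tanφ'] / Σ W_i sinα_i, with Δl_i = b_i / cosα_i.
Slice 1: Δl = 1.9/cos5.2° = 1.908 m; N'_1 = 20·cos5.2° − 5·1.908 = 10.4; c'Δl = 20.80; W sinα = 1.8
Slice 2: Δl = 1.4/cos19.6° = 1.486 m; N'_2 = 31·cos19.6° − 0·1.486 = 29.2; c'Δl = 16.20; W sinα = 10.4
Slice 3: Δl = 2.6/cos39.2° = 3.355 m; N'_3 = 62·cos39.2° − 6·3.355 = 27.9; c'Δl = 36.57; W sinα = 39.2
Σc'Δl = 73.6 kN/m; ΣN' = 67.5 kN/m; ΣW sinα = 51.4 kN/m
Resisting = 73.6 + 67.5·tan21.2° = 73.6 + 26.2 = 99.7 kN/m
FS = 99.7 / 51.4 = 1.941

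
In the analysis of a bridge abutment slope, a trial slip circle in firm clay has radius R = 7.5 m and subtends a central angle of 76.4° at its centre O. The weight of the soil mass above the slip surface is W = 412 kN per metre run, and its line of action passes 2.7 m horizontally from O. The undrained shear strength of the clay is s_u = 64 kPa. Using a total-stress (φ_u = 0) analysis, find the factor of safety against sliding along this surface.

FS = 4.32

Taking moments about the centre O, the resisting moment is provided by the undrained shear strength acting along the arc:
Arc length L_a = R·θ = 7.5·(76.4°·π/180) = 7.5·1.3334 = 10.00 m
M_R = s_u·L_a·R = 64·10.00·7.5 = 4800.4 kN·m/m
M_D = W·d = 412·2.7 = 1112.4 kN·m/m
FS = M_R / M_D = 4800.4 / 1112.4 = 4.315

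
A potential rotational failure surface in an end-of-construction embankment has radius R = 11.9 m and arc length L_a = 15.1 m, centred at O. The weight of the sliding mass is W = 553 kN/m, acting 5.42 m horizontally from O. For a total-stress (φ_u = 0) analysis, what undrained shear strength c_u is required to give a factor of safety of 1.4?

FS = c_u·L_a·R / (W·d), so c_u = FS·W·d / (L_a·R).
c_u = 1.4·553·5.42 / (15.10·11.9) = 4196.2 / 179.69 = 23.35 kPa

c_u = 23.4 kPa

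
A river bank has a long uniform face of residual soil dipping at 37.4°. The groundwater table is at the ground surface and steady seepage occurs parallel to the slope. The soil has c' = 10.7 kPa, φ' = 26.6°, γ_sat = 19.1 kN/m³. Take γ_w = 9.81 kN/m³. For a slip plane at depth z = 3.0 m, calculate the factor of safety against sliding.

With seepage parallel to the slope and the water table at the surface, the effective normal stress on the slip plane uses the buoyant unit weight γ' = γ_sat − γ_w while the driving shear stress uses γ_sat:
FS = [c' + γ' z cos²β tanφ'] / [γ_sat z sinβ cosβ]
γ' = 19.1 − 9.81 = 9.29 kN/m³
Numerator = 10.7 + 9.29·3.0·cos²37.4°·tan26.6° = 10.7 + 9.29·3.0·0.6311·0.5008 = 19.508 kPa
Denominator = 19.1·3.0·sin37.4°·cos37.4° = 19.1·3.0·0.6074·0.7944 = 27.648 kPa
FS = 19.508 / 27.648 = 0.706

FS = 0.71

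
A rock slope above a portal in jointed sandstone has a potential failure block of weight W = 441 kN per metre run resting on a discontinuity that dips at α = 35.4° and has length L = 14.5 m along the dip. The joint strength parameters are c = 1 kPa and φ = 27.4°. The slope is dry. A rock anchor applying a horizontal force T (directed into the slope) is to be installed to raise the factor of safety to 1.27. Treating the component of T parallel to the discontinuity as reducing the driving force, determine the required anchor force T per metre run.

Resolving forces along and normal to the sliding plane, with the horizontal anchor force T adding T·sinα to the effective normal force and T·cosα acting up the plane against the driving force:
FS = [cL + (W cosα + T sinα) tanφ] / [W sinα − T cosα]
Without the anchor: N' = 359.5 kN/m, driving T_d = 255.5 kN/m, resisting R = 1·14.5 + 359.5·tan27.4° = 200.8 kN/m, FS = 0.79.
Setting FS = 1.27 and solving for T:
1.27·(255.5 − T cos35.4°) = 200.8 + T sin35.4°·tan27.4°
T·(sin35.4°·tan27.4° + 1.27·cos35.4°) = 1.27·255.5 − 200.8
T·(0.5793·0.5184 + 1.27·0.8151) = 324.4 − 200.8 = 123.6
T·1.3355 = 123.6
T = 92.6 kN/m

T = 93 kN/m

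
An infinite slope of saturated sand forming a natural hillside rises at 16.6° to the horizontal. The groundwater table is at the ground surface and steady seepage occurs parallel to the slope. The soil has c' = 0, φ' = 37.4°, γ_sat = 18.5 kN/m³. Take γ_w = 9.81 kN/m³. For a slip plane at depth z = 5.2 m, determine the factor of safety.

With seepage parallel to the slope and the water table at the surface, the effective normal stress on the slip plane uses the buoyant unit weight γ' = γ_sat − γ_w while the driving shear stress uses γ_sat:
FS = [c' + γ' z cos²β tanφ'] / [γ_sat z sinβ cosβ]
(For c' = 0 this reduces to FS = (γ'/γ_sat)·tanφ'/tanβ.)
γ' = 18.5 − 9.81 = 8.69 kN/m³
Numerator = 0.0 + 8.69·5.2·cos²16.6°·tan37.4° = 0.0 + 8.69·5.2·0.9184·0.7646 = 31.729 kPa
Denominator = 18.5·5.2·sin16.6°·cos16.6° = 18.5·5.2·0.2857·0.9583 = 26.338 kPa
FS = 31.729 / 26.338 = 1.205

FS = 1.20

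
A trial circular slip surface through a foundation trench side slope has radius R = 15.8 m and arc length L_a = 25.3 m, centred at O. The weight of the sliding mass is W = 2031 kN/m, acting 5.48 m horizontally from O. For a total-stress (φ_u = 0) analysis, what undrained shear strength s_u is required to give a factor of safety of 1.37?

s_u = 38.1 kPa

FS = s_u·L_a·R / (W·d), so s_u = FS·W·d / (L_a·R).
s_u = 1.37·2031·5.48 / (25.30·15.8) = 15247.9 / 399.74 = 38.14 kPa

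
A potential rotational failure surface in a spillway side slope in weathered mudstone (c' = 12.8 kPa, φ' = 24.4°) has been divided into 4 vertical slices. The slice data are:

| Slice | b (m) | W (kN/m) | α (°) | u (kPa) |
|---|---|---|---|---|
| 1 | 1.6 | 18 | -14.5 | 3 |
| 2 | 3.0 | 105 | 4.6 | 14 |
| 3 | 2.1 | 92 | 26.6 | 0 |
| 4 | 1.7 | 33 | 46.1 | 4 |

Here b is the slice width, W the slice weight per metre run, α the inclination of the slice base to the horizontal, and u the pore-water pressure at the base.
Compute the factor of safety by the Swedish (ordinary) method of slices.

Ordinary method of slices: FS = Σ[c'·Δl_i + (W_i cosα_i − u_i·Δl_i)·tanφ'] / Σ W_i sinα_i, with Δl_i = b_i / cosα_i.
Slice 1: Δl = 1.6/cos(-14.5°) = 1.653 m; N'_1 = 18·cos(-14.5°) − 3·1.653 = 12.5; c'Δl = 21.15; W sinα = -4.5
Slice 2: Δl = 3.0/cos4.6° = 3.010 m; N'_2 = 105·cos4.6° − 14·3.010 = 62.5; c'Δl = 38.52; W sinα = 8.4
Slice 3: Δl = 2.1/cos26.6° = 2.349 m; N'_3 = 92·cos26.6° − 0·2.349 = 82.3; c'Δl = 30.06; W sinα = 41.2
Slice 4: Δl = 1.7/cos46.1° = 2.452 m; N'_4 = 33·cos46.1° − 4·2.452 = 13.1; c'Δl = 31.38; W sinα = 23.8
Σc'Δl = 121.1 kN/m; ΣN' = 170.3 kN/m; ΣW sinα = 68.9 kN/m
Resisting = 121.1 + 170.3·tan24.4° = 121.1 + 77.3 = 198.4 kN/m
FS = 198.4 / 68.9 = 2.880

FS = 2.88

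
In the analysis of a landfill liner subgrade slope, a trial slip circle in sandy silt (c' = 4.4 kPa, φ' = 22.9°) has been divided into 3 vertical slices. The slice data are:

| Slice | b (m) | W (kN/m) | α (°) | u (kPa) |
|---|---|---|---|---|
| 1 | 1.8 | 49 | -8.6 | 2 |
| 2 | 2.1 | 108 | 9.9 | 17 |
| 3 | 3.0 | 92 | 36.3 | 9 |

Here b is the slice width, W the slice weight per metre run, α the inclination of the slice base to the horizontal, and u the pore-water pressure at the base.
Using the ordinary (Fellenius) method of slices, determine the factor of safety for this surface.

FS = 1.51

Ordinary method of slices: FS = Σ[c'·Δl_i + (W_i cosα_i − u_i·Δl_i)·tanφ'] / Σ W_i sinα_i, with Δl_i = b_i / cosα_i.
Slice 1: Δl = 1.8/cos(-8.6°) = 1.820 m; N'_1 = 49·cos(-8.6°) − 2·1.820 = 44.8; c'Δl = 8.01; W sinα = -7.3
Slice 2: Δl = 2.1/cos9.9° = 2.132 m; N'_2 = 108·cos9.9° − 17·2.132 = 70.2; c'Δl = 9.38; W sinα = 18.6
Slice 3: Δl = 3.0/cos36.3° = 3.722 m; N'_3 = 92·cos36.3° − 9·3.722 = 40.6; c'Δl = 16.38; W sinα = 54.5
Σc'Δl = 33.8 kN/m; ΣN' = 155.6 kN/m; ΣW sinα = 65.7 kN/m
Resisting = 33.8 + 155.6·tan22.9° = 33.8 + 65.7 = 99.5 kN/m
FS = 99.5 / 65.7 = 1.514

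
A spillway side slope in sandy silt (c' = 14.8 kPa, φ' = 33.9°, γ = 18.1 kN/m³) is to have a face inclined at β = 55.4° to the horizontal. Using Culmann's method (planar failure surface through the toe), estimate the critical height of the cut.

Culmann's analysis gives the critical failure plane at α_cr = (β + φ')/2 = (55.4 + 33.9)/2 = 44.6°, and the critical height
H_c = (4c'/γ) · sinβ cosφ' / [1 − cos(β − φ')]
    = (4·14.8/18.1) · sin55.4°·cos33.9° / [1 − cos(21.5°)]
    = 3.271 · 0.8231·0.8300 / [1 − 0.9304]
    = 3.271 · 0.6832 / 0.0696
    = 32.11 m

H_c = 32.11 m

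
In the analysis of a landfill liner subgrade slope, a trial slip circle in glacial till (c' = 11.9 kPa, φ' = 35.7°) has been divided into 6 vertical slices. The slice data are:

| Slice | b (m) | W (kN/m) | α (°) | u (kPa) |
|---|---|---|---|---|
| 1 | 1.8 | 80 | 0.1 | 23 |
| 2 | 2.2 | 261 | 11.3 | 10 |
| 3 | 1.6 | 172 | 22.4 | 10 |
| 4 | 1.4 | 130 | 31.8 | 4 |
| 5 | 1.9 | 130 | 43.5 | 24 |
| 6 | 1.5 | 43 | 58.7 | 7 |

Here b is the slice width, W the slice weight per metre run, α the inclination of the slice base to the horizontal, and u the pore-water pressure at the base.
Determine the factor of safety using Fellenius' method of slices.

FS = 1.77

Ordinary method of slices: FS = Σ[c'·Δl_i + (W_i cosα_i − u_i·Δl_i)·tanφ'] / Σ W_i sinα_i, with Δl_i = b_i / cosα_i.
Slice 1: Δl = 1.8/cos0.1° = 1.800 m; N'_1 = 80·cos0.1° − 23·1.800 = 38.6; c'Δl = 21.42; W sinα = 0.1
Slice 2: Δl = 2.2/cos11.3° = 2.243 m; N'_2 = 261·cos11.3° − 10·2.243 = 233.5; c'Δl = 26.70; W sinα = 51.1
Slice 3: Δl = 1.6/cos22.4° = 1.731 m; N'_3 = 172·cos22.4° − 10·1.731 = 141.7; c'Δl = 20.59; W sinα = 65.5
Slice 4: Δl = 1.4/cos31.8° = 1.647 m; N'_4 = 130·cos31.8° − 4·1.647 = 103.9; c'Δl = 19.60; W sinα = 68.5
Slice 5: Δl = 1.9/cos43.5° = 2.619 m; N'_5 = 130·cos43.5° − 24·2.619 = 31.4; c'Δl = 31.17; W sinα = 89.5
Slice 6: Δl = 1.5/cos58.7° = 2.887 m; N'_6 = 43·cos58.7° − 7·2.887 = 2.1; c'Δl = 34.36; W sinα = 36.7
Σc'Δl = 153.8 kN/m; ΣN' = 551.3 kN/m; ΣW sinα = 311.6 kN/m
Resisting = 153.8 + 551.3·tan35.7° = 153.8 + 396.1 = 550.0 kN/m
FS = 550.0 / 311.6 = 1.765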